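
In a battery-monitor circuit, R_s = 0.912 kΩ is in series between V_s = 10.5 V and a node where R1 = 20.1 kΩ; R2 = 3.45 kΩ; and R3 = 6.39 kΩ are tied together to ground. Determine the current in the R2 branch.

I ≈ 2.10 mA

Equivalent of the parallel group: R_p = 2.016 kΩ.
V_A by voltage divider: V_A = 10.5 × 2.016/(0.912 + 2.016) = 7.229 V.
Branch current I = V_A/R2 = 7.229/3.45 = 2.095 mA.
(Check via current divider: I_total = 3.586 mA; share G_k/ΣG = 0.5843 → same result.)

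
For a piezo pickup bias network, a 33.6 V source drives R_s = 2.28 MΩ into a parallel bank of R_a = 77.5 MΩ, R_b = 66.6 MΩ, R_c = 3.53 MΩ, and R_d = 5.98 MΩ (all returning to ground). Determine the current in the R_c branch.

Parallel bank: R_p = 1/(1/77.5 + 1/66.6 + 1/3.53 + 1/5.98) = 2.090 MΩ.
Node voltage V_A = V_DC · R_p/(R_s + R_p) = 33.6 × 0.4783 = 16.07 V.
Branch current I = V_A/R_c = 16.07/3.53 = 4.552 µA.

I ≈ 4.55 µA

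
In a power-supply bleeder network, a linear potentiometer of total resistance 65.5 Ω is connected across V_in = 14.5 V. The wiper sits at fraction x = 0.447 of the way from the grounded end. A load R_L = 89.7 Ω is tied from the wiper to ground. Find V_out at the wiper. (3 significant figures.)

V_out ≈ 5.49 V

The pot divides into 36.22 Ω above the wiper and 29.28 Ω below.
Lower segment in parallel with the load: 29.28 ‖ 89.7 = 22.07 Ω.
V_out = 14.5 × 22.07/(36.22 + 22.07) = 5.490 V.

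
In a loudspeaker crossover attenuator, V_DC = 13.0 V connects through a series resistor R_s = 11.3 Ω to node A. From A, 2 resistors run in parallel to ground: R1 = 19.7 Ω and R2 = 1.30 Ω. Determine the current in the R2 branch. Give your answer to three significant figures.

Combine the parallel branches: R_p = (1/19.7 + 1/1.30)⁻¹ = 1.220 Ω.
Node voltage V_A = V_DC · R_p/(R_s + R_p) = 13.0 × 0.09741 = 1.266 V.
I(R2) = V_A / R2 = 1.266/1.30 = 0.9741 A.

I ≈ 0.974 A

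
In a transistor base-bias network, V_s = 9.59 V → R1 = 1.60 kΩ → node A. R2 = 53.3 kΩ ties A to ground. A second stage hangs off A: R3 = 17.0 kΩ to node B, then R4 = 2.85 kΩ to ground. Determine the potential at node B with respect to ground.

The second stage (R3 + R4 = 19.85 kΩ) loads node A in parallel with R2.
Effective lower resistance at A: R2 ‖ 19.85 = 14.46 kΩ.
So V_A = 9.59 × 0.9004 = 8.635 V.
V_B = V_A × 0.1436 = 1.240 V.

V_B ≈ 1.24 V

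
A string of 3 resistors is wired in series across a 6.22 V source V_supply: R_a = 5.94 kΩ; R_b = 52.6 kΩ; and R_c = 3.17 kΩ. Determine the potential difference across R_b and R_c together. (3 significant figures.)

Series total: ΣR = 5.94 + 52.6 + 3.17 = 61.71 kΩ.
R_{R_b..R_c} = 52.6 + 3.17 = 55.77 kΩ.
By the voltage-divider rule, V = 6.22 × 55.77/61.71 = 5.621 V.

V ≈ 5.62 V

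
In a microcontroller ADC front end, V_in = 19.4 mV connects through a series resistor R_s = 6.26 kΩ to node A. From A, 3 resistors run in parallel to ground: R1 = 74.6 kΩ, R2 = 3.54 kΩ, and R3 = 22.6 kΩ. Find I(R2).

I ≈ 1.75 µA

Equivalent of the parallel group: R_p = 2.940 kΩ.
V_A = 19.4 × 2.940/9.200 = 6.200 mV.
I(R2) = V_A / R2 = 6.200/3.54 = 1.751 µA.
(Check via current divider: I_total = 2.109 µA; share G_k/ΣG = 0.8305 → same result.)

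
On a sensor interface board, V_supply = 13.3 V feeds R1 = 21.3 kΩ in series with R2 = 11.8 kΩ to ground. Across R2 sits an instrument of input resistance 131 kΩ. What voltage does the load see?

V_out ≈ 4.48 V

First combine the lower leg with the load: R2 ‖ R_L = 10.82 kΩ.
Voltage divider with the loaded lower leg: V_out = 13.3 × 10.82/(21.3 + 10.82) = 13.3 × 0.3370 = 4.482 V.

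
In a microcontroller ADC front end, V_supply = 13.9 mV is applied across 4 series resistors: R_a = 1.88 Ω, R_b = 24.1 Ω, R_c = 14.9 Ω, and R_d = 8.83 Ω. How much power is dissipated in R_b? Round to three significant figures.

ΣR = 49.71 Ω → I = 13.9/49.71 = 0.2796 mA.
P(R_b) = I²·R_b = (0.2796)² × 24.1 = 1.884 µW.

P ≈ 1.88 µW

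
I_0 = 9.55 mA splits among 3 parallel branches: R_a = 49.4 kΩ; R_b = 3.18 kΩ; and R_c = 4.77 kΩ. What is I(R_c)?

Conductances: ΣG = 1/49.4 + 1/3.18 + 1/4.77 = 0.5444 (1/kΩ).
By the current-divider rule, I = I_0 · G_k/ΣG = 9.55 × 0.3851 = 3.678 mA.

I ≈ 3.68 mA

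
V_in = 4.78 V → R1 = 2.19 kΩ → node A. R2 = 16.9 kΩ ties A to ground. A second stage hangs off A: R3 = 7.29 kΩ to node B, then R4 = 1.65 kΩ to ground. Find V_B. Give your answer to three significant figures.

V_B ≈ 0.642 V

Looking into the second stage from A: R3 + R4 = 8.940 kΩ appears in parallel with R2.
R2 ‖ (R3+R4) = 5.847 kΩ.
So V_A = 4.78 × 0.7275 = 3.477 V.
Then the unloaded second divider: V_B = V_A × R4/(R3+R4) = 3.477 × 0.1846 = 0.6418 V.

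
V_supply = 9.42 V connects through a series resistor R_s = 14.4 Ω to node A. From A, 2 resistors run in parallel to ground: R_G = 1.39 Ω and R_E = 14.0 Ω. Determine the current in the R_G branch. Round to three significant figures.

I ≈ 0.547 A

Combine the parallel branches: R_p = (1/1.39 + 1/14.0)⁻¹ = 1.264 Ω.
V_A = 9.42 × 1.264/15.66 = 0.7604 V.
Branch current I = V_A/R_G = 0.7604/1.39 = 0.5470 A.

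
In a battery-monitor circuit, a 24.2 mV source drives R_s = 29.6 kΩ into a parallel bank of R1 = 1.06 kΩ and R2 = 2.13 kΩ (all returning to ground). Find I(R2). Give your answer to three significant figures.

Combine the parallel branches: R_p = (1/1.06 + 1/2.13)⁻¹ = 0.7078 kΩ.
Node voltage V_A = V_CC · R_p/(R_s + R_p) = 24.2 × 0.02335 = 0.5651 mV.
Branch current I = V_A/R2 = 0.5651/2.13 = 0.2653 µA.

I ≈ 0.265 µA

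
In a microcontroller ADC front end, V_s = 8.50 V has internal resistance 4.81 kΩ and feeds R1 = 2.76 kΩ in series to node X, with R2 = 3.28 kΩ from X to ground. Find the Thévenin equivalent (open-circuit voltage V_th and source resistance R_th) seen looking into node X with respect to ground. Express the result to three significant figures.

V_th ≈ 2.57 V, R_th ≈ 2.29 kΩ

R1' = 4.81 + 2.76 = 7.570 kΩ (source resistance + R1).
With X open, the divider is unloaded: V_th = 8.50 × 3.28/10.85 = 2.570 V.
Zeroing V_s shorts the top of R1' to ground, so R_th = R1' ‖ R2 = 2.288 kΩ.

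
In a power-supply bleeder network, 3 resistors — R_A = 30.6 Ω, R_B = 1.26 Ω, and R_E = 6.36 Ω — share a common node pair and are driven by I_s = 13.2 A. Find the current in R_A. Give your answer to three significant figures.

I ≈ 0.439 A

Total conductance ΣG = 1/30.6 + 1/1.26 + 1/6.36 = 0.9836 (units of 1/Ω).
R_A takes the fraction G_k/ΣG = 0.03268/0.9836 = 0.03323, so I = 13.2 × 0.03323 = 0.4386 A.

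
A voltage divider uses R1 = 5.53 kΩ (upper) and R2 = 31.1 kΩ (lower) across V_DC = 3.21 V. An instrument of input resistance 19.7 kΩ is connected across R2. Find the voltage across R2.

The load sits in parallel with R2, giving an effective lower resistance R2' = R2·R_L/(R2+R_L) = 12.06 kΩ.
Voltage divider with the loaded lower leg: V_out = 3.21 × 12.06/(5.53 + 12.06) = 3.21 × 0.6856 = 2.201 V.

V_out ≈ 2.20 V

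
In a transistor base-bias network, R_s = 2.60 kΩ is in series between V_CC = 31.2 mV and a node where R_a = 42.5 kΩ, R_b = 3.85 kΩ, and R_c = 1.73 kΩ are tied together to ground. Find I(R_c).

Combine the parallel branches: R_p = (1/42.5 + 1/3.85 + 1/1.73)⁻¹ = 1.161 kΩ.
V_A by voltage divider: V_A = 31.2 × 1.161/(2.60 + 1.161) = 9.631 mV.
I(R_c) = V_A / R_c = 9.631/1.73 = 5.567 µA.
(Equivalently: I_total = 8.296 µA, then current-divider fraction G_k/ΣG = 0.6711.)

I ≈ 5.57 µA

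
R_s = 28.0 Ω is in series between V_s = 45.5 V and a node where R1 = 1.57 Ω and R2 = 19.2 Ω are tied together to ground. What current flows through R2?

I ≈ 0.117 A

Equivalent of the parallel group: R_p = 1.451 Ω.
V_A = 45.5 × 1.451/29.45 = 2.242 V.
Branch current I = V_A/R2 = 2.242/19.2 = 0.1168 A.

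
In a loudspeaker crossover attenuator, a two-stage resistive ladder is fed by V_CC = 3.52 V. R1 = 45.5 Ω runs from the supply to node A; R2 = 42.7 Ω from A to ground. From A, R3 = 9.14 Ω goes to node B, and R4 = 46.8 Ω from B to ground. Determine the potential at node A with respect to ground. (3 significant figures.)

V_A ≈ 1.22 V

Node A sees R2 in parallel with the series input of stage 2, R3 + R4 = 55.94 Ω.
R2 ‖ (R3+R4) = 24.22 Ω.
V_A = 3.52 × 24.22/(45.5 + 24.22) = 1.223 V.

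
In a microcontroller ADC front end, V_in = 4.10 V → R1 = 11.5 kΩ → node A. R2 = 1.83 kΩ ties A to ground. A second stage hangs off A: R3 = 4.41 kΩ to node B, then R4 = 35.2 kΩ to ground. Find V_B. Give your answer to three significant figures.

V_B ≈ 0.481 V

Node A sees R2 in parallel with the series input of stage 2, R3 + R4 = 39.61 kΩ.
R2 ‖ (R3+R4) = 1.749 kΩ.
So V_A = 4.10 × 0.1320 = 0.5413 V.
V_B = V_A × 0.8887 = 0.4810 V.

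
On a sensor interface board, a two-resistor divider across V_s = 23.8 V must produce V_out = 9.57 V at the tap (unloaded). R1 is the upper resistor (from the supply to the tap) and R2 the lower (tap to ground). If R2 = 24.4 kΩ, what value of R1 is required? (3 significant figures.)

R1 ≈ 36.3 kΩ

Required fraction k = V_out/V_s = 0.4021.
R1 = R2·(1/k − 1) = 24.4 × 1.487 = 36.28 kΩ.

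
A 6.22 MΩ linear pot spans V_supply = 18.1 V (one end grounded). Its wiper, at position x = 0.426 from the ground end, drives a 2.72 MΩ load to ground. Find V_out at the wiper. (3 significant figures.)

V_out ≈ 4.95 V

Split the track: R_lower = x·R_p = 2.650 MΩ, R_upper = (1−x)·R_p = 3.570 MΩ.
(x·R_p) ‖ R_L = 1.342 MΩ.
Loaded-divider output: V_out = 18.1 × 0.2732 = 4.945 V.
(Unloaded: V_out = x·V_supply = 7.71 V.)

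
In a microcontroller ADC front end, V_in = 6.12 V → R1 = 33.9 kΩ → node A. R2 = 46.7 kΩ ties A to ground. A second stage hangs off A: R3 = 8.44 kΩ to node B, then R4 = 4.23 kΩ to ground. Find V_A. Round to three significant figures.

V_A ≈ 1.39 V

The second stage (R3 + R4 = 12.67 kΩ) loads node A in parallel with R2.
R2 ‖ (R3+R4) = 9.966 kΩ.
So V_A = 6.12 × 0.2272 = 1.390 V.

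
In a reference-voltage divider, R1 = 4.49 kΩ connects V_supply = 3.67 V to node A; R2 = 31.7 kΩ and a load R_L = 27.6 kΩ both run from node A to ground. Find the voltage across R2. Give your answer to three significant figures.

V_out ≈ 2.81 V

R2 ‖ R_L = (31.7 × 27.6)/(31.7 + 27.6) = 14.75 kΩ.
Then V_out = V_supply · R2'/(R1 + R2') = 3.67 × 14.75/19.24 = 2.814 V.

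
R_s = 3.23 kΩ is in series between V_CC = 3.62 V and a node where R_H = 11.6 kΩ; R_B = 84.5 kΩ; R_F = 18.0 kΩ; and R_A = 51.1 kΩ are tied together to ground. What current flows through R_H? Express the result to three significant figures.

I ≈ 0.200 mA

Equivalent of the parallel group: R_p = 5.775 kΩ.
V_A by voltage divider: V_A = 3.62 × 5.775/(3.23 + 5.775) = 2.322 V.
Branch current I = V_A/R_H = 2.322/11.6 = 0.2001 mA.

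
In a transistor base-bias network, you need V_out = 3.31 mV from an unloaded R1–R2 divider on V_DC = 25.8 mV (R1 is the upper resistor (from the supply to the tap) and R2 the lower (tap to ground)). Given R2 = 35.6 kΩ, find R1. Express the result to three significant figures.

R1 ≈ 242 kΩ

The divider ratio is R2/(R1+R2) = 3.31/25.8 = 0.1283.
R1 = R2·(1/k − 1) = 35.6 × 6.795 = 241.9 kΩ.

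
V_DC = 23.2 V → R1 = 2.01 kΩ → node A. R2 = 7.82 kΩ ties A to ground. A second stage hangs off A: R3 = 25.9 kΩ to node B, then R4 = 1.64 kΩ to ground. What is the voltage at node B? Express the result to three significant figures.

The second stage (R3 + R4 = 27.54 kΩ) loads node A in parallel with R2.
R2 ‖ (R3+R4) = 6.091 kΩ.
V_A = 23.2 × 6.091/(2.01 + 6.091) = 17.44 V.
Stage 2 is unloaded, so V_B = V_A · R4/(R3+R4) = 17.44 × 1.64/27.54 = 1.039 V.

V_B ≈ 1.04 V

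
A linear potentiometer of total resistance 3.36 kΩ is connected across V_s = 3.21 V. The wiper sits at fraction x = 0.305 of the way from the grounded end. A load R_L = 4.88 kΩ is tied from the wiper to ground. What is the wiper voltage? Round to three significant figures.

V_out ≈ 0.854 V

Lower segment x·R_p = 1.025 kΩ; upper segment (1−x)·R_p = 2.335 kΩ.
R_L loads the lower segment: effective lower R = 0.8469 kΩ.
Then V_out = V_s · 0.8469/(2.335 + 0.8469) = 0.8544 V.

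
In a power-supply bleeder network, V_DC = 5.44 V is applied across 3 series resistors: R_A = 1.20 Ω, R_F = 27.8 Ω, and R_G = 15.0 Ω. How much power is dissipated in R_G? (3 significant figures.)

Series current I = V_DC/ΣR = 5.44/44.00 = 0.1236 A.
P(R_G) = I²·R_G = (0.1236)² × 15.0 = 0.2293 W.

P ≈ 0.229 W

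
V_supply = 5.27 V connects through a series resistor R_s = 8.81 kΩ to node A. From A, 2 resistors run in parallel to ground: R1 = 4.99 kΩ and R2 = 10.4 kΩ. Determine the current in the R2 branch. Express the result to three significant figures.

Combine the parallel branches: R_p = (1/4.99 + 1/10.4)⁻¹ = 3.372 kΩ.
Node voltage V_A = V_supply · R_p/(R_s + R_p) = 5.27 × 0.2768 = 1.459 V.
I(R2) = V_A / R2 = 1.459/10.4 = 0.1403 mA.

I ≈ 0.140 mA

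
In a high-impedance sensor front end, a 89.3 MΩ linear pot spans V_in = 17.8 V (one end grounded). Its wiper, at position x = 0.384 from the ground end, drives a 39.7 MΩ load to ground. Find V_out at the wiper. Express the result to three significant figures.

Split the track: R_lower = x·R_p = 34.29 MΩ, R_upper = (1−x)·R_p = 55.01 MΩ.
(x·R_p) ‖ R_L = 18.40 MΩ.
Then V_out = V_in · 18.40/(55.01 + 18.40) = 4.461 V.
(Unloaded: V_out = x·V_in = 6.84 V.)

V_out ≈ 4.46 V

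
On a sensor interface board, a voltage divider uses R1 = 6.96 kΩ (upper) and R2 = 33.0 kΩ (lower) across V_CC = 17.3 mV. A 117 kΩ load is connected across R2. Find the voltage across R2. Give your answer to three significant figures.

The load sits in parallel with R2, giving an effective lower resistance R2' = R2·R_L/(R2+R_L) = 25.74 kΩ.
Then V_out = V_CC · R2'/(R1 + R2') = 17.3 × 25.74/32.70 = 13.62 mV.
(Unloaded it would be 14.3 mV; the load pulls it down.)

V_out ≈ 13.6 mV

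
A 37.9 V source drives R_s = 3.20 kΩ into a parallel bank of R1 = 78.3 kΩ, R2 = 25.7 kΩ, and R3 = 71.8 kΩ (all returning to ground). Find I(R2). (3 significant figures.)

I ≈ 1.22 mA

Parallel bank: R_p = 1/(1/78.3 + 1/25.7 + 1/71.8) = 15.24 kΩ.
V_A by voltage divider: V_A = 37.9 × 15.24/(3.20 + 15.24) = 31.32 V.
Branch current I = V_A/R2 = 31.32/25.7 = 1.219 mA.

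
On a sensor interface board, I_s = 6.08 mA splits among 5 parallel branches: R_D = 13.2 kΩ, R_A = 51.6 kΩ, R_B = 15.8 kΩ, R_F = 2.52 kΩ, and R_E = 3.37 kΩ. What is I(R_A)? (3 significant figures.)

I ≈ 0.138 mA

ΣG = 1/13.2 + 1/51.6 + 1/15.8 + 1/2.52 + 1/3.37 = 0.8520.
Current divider: I(R_A) = I_s · G_k/ΣG = 6.08 × (0.01938/0.8520) = 6.08 × 0.02275 = 0.1383 mA.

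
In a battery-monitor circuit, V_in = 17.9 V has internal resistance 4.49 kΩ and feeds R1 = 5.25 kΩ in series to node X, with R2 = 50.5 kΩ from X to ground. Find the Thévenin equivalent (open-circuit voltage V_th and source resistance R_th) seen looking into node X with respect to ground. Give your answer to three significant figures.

R1' = 4.49 + 5.25 = 9.740 kΩ (source resistance + R1).
V_th is the unloaded tap voltage: V_in · R2/(R1'+R2) = 17.9 × 0.8383 = 15.01 V.
Looking into X with the source shorted: R_th = R1'·R2/(R1'+R2) = 9.740 × 50.5/60.24 = 8.165 kΩ.

V_th ≈ 15.0 V, R_th ≈ 8.17 kΩ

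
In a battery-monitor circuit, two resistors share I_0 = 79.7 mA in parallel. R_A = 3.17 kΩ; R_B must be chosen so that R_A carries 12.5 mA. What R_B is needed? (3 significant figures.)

R_B ≈ 0.590 kΩ

The fraction through R_A equals R_B/(R_A+R_B).
With f = 0.1568, R_B = R_A · f/(1−f) = 3.17 × 0.1860 = 0.5897 kΩ.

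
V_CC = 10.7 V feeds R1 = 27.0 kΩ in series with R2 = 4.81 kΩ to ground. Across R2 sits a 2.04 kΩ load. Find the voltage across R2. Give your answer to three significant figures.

The load sits in parallel with R2, giving an effective lower resistance R2' = R2·R_L/(R2+R_L) = 1.432 kΩ.
Now apply the divider: V_out = 10.7 × 0.05038 = 0.5391 V.

V_out ≈ 0.539 V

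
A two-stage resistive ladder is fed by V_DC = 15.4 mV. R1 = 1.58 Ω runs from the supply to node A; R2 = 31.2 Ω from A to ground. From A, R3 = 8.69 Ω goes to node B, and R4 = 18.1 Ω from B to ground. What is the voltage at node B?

V_B ≈ 9.38 mV

Node A sees R2 in parallel with the series input of stage 2, R3 + R4 = 26.79 Ω.
R2 ‖ (R3+R4) = 14.41 Ω.
V_A = 15.4 × 14.41/(1.58 + 14.41) = 13.88 mV.
V_B = V_A × 0.6756 = 9.377 mV.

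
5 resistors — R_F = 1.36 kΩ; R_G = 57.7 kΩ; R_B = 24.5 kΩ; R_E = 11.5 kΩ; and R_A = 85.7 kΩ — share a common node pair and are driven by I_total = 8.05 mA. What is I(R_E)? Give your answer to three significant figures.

Total conductance ΣG = 1/1.36 + 1/57.7 + 1/24.5 + 1/11.5 + 1/85.7 = 0.8921 (units of 1/kΩ).
R_E takes the fraction G_k/ΣG = 0.08696/0.8921 = 0.09748, so I = 8.05 × 0.09748 = 0.7847 mA.

I ≈ 0.785 mA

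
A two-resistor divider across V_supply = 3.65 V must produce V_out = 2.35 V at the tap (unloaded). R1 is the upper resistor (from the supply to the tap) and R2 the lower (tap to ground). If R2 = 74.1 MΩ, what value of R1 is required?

R1 ≈ 41.0 MΩ

Required fraction k = V_out/V_supply = 0.6438.
So R1 = R2 · (V_supply/V_out − 1) = 74.1 × (3.65/2.35 − 1) = 74.1 × 0.5532 = 40.99 MΩ.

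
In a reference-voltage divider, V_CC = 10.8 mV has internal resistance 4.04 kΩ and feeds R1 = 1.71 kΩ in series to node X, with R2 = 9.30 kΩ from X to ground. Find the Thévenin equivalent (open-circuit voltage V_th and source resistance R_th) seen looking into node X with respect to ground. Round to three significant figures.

V_th ≈ 6.67 mV, R_th ≈ 3.55 kΩ

R1' = 4.04 + 1.71 = 5.750 kΩ (source resistance + R1).
With X open, the divider is unloaded: V_th = 10.8 × 9.30/15.05 = 6.674 mV.
Zeroing V_CC shorts the top of R1' to ground, so R_th = R1' ‖ R2 = 3.553 kΩ.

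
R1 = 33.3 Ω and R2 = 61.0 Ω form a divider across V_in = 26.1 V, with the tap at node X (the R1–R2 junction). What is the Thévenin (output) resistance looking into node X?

Zeroing V_in shorts the top of R1 to ground, so R_th = R1 ‖ R2 = 21.54 Ω.

R_th ≈ 21.5 Ω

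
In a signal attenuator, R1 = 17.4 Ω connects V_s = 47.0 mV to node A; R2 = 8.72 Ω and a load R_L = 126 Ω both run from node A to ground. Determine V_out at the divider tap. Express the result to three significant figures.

The load sits in parallel with R2, giving an effective lower resistance R2' = R2·R_L/(R2+R_L) = 8.156 Ω.
Now apply the divider: V_out = 47.0 × 0.3191 = 15.00 mV.

V_out ≈ 15.0 mV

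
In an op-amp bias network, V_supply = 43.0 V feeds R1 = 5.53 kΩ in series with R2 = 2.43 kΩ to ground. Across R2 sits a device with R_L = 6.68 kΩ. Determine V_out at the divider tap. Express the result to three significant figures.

V_out ≈ 10.5 V

R2 ‖ R_L = (2.43 × 6.68)/(2.43 + 6.68) = 1.782 kΩ.
Voltage divider with the loaded lower leg: V_out = 43.0 × 1.782/(5.53 + 1.782) = 43.0 × 0.2437 = 10.48 V.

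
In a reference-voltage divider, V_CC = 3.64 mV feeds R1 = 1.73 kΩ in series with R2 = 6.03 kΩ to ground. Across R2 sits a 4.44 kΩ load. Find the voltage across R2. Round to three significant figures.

The load sits in parallel with R2, giving an effective lower resistance R2' = R2·R_L/(R2+R_L) = 2.557 kΩ.
Now apply the divider: V_out = 3.64 × 0.5965 = 2.171 mV.

V_out ≈ 2.17 mV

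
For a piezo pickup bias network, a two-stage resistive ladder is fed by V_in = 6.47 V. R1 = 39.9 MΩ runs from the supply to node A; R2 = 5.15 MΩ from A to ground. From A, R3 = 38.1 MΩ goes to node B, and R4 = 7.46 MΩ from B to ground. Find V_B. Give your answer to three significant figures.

V_B ≈ 0.110 V

Node A sees R2 in parallel with the series input of stage 2, R3 + R4 = 45.56 MΩ.
Effective lower resistance at A: R2 ‖ 45.56 = 4.627 MΩ.
V_A = 6.47 × 4.627/(39.9 + 4.627) = 0.6723 V.
Stage 2 is unloaded, so V_B = V_A · R4/(R3+R4) = 0.6723 × 7.46/45.56 = 0.1101 V.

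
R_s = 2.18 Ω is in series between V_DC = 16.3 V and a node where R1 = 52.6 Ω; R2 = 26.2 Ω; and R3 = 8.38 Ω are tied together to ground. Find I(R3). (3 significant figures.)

I ≈ 1.40 A

Combine the parallel branches: R_p = (1/52.6 + 1/26.2 + 1/8.38)⁻¹ = 5.665 Ω.
Node voltage V_A = V_DC · R_p/(R_s + R_p) = 16.3 × 0.7221 = 11.77 V.
Branch current I = V_A/R3 = 11.77/8.38 = 1.405 A.
(Check via current divider: I_total = 2.078 A; share G_k/ΣG = 0.6761 → same result.)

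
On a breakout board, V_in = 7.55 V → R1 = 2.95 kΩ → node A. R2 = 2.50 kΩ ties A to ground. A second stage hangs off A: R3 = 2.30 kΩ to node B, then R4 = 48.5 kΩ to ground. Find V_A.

V_A ≈ 3.37 V

Looking into the second stage from A: R3 + R4 = 50.80 kΩ appears in parallel with R2.
Effective lower resistance at A: R2 ‖ 50.80 = 2.383 kΩ.
First divider: V_A = V_in · 2.383/(2.95 + 2.383) = 3.373 V.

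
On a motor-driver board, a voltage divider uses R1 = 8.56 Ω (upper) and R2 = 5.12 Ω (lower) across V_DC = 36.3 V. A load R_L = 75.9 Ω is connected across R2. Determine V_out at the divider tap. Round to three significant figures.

V_out ≈ 13.0 V

First combine the lower leg with the load: R2 ‖ R_L = 4.796 Ω.
Now apply the divider: V_out = 36.3 × 0.3591 = 13.04 V.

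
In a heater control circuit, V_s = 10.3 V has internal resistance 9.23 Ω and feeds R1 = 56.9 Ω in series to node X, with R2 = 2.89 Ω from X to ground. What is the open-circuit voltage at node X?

R1' = 9.23 + 56.9 = 66.13 Ω (source resistance + R1).
With X open, the divider is unloaded: V_th = 10.3 × 2.89/69.02 = 0.4313 V.

V_th ≈ 0.431 V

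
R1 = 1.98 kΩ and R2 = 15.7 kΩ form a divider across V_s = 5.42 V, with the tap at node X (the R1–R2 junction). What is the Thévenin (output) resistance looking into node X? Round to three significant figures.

With V_s suppressed (replaced by a short), R_th = R1 ‖ R2 = (1.980 × 15.7)/(1.980 + 15.7) = 1.758 kΩ.

R_th ≈ 1.76 kΩ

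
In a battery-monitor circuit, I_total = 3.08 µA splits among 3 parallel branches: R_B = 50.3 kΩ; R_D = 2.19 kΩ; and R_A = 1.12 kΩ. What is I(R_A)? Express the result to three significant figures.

Conductances: ΣG = 1/50.3 + 1/2.19 + 1/1.12 = 1.369 (1/kΩ).
R_A takes the fraction G_k/ΣG = 0.8929/1.369 = 0.6520, so I = 3.08 × 0.6520 = 2.008 µA.

I ≈ 2.01 µA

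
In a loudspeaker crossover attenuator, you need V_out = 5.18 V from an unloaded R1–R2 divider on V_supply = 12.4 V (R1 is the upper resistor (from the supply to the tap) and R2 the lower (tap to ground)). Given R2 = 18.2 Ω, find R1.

R1 ≈ 25.4 Ω

The divider ratio is R2/(R1+R2) = 5.18/12.4 = 0.4177.
Rearranging, R1 = R2·(1−k)/k = 18.2 × 1.394 = 25.37 Ω.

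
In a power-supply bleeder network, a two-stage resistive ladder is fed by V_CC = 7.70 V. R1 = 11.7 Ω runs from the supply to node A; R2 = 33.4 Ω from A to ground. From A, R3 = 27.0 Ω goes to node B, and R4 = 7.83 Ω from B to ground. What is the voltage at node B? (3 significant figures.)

The second stage (R3 + R4 = 34.83 Ω) loads node A in parallel with R2.
Effective lower resistance at A: R2 ‖ 34.83 = 17.05 Ω.
V_A = 7.70 × 17.05/(11.7 + 17.05) = 4.566 V.
V_B = V_A × 0.2248 = 1.027 V.

V_B ≈ 1.03 V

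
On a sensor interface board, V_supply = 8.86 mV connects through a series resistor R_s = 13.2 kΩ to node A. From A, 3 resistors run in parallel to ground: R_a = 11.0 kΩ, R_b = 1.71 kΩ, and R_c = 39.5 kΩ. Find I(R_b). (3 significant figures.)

Parallel bank: R_p = 1/(1/11.0 + 1/1.71 + 1/39.5) = 1.426 kΩ.
Node voltage V_A = V_supply · R_p/(R_s + R_p) = 8.86 × 0.09753 = 0.8641 mV.
I(R_b) = V_A / R_b = 0.8641/1.71 = 0.5053 µA.

I ≈ 0.505 µA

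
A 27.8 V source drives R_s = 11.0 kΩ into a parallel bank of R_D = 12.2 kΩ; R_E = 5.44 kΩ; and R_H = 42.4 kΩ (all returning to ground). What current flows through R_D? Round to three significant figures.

I ≈ 0.545 mA

Parallel bank: R_p = 1/(1/12.2 + 1/5.44 + 1/42.4) = 3.456 kΩ.
Node voltage V_A = V_CC · R_p/(R_s + R_p) = 27.8 × 0.2391 = 6.646 V.
I(R_D) = V_A / R_D = 6.646/12.2 = 0.5447 mA.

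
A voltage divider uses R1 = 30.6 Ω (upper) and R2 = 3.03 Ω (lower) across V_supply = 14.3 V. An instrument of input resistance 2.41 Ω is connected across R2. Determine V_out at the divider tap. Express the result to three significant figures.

V_out ≈ 0.601 V

The load sits in parallel with R2, giving an effective lower resistance R2' = R2·R_L/(R2+R_L) = 1.342 Ω.
Voltage divider with the loaded lower leg: V_out = 14.3 × 1.342/(30.6 + 1.342) = 14.3 × 0.04202 = 0.6009 V.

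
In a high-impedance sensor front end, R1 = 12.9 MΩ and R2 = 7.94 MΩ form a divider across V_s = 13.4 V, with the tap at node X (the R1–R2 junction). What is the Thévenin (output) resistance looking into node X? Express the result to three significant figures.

R_th ≈ 4.91 MΩ

Looking into X with the source shorted: R_th = R1·R2/(R1+R2) = 12.90 × 7.94/20.84 = 4.915 MΩ.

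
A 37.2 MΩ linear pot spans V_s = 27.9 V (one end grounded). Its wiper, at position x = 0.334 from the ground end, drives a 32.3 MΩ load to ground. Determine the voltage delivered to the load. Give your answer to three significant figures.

V_out ≈ 7.42 V

The pot divides into 24.78 MΩ above the wiper and 12.42 MΩ below.
(x·R_p) ‖ R_L = 8.973 MΩ.
V_out = 27.9 × 8.973/(24.78 + 8.973) = 7.418 V.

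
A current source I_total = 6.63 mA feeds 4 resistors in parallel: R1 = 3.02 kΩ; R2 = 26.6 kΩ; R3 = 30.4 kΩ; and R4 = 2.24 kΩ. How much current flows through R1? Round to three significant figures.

I ≈ 2.59 mA

ΣG = 1/3.02 + 1/26.6 + 1/30.4 + 1/2.24 = 0.8480.
Current divider: I(R1) = I_total · G_k/ΣG = 6.63 × (0.3311/0.8480) = 6.63 × 0.3905 = 2.589 mA.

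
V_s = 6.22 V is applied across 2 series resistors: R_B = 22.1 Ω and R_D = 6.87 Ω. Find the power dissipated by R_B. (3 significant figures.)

Series current I = V_s/ΣR = 6.22/28.97 = 0.2147 A.
P = I²R = 0.04610 × 22.1 = 1.019 W.

P ≈ 1.02 W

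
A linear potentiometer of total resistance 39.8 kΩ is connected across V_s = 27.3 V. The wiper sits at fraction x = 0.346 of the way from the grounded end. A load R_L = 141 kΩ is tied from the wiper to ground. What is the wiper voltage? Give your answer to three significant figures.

Lower segment x·R_p = 13.77 kΩ; upper segment (1−x)·R_p = 26.03 kΩ.
Lower segment in parallel with the load: 13.77 ‖ 141 = 12.55 kΩ.
Loaded-divider output: V_out = 27.3 × 0.3252 = 8.879 V.

V_out ≈ 8.88 V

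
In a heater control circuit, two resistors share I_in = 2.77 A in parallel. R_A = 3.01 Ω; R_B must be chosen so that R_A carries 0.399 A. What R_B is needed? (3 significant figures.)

R_B ≈ 0.507 Ω

Two-branch current divider: I_A = I_in · R_B/(R_A + R_B).
0.399/2.77 = R_B/(R_A + R_B) → R_B = R_A · (0.1440)/(1 − 0.1440) = 3.01 × 0.1683 = 0.5065 Ω.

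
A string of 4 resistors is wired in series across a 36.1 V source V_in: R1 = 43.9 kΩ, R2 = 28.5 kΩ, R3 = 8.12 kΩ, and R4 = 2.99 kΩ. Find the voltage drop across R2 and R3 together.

Series total: ΣR = 43.9 + 28.5 + 8.12 + 2.99 = 83.51 kΩ.
R_{R2..R3} = 28.5 + 8.12 = 36.62 kΩ.
Voltage divider: V = V_in · (36.62 / 83.51) = 36.1 × 0.4385 = 15.83 V.

V ≈ 15.8 V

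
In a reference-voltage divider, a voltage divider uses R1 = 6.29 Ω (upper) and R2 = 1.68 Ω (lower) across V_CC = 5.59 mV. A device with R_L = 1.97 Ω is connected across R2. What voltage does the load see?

First combine the lower leg with the load: R2 ‖ R_L = 0.9067 Ω.
Now apply the divider: V_out = 5.59 × 0.1260 = 0.7043 mV.

V_out ≈ 0.704 mV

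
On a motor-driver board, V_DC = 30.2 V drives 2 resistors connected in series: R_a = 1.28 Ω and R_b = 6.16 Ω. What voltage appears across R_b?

V ≈ 25.0 V

ΣR = 1.28 + 6.16 = 7.440 Ω.
By the voltage-divider rule, V = 30.2 × 6.160/7.440 = 25.00 V.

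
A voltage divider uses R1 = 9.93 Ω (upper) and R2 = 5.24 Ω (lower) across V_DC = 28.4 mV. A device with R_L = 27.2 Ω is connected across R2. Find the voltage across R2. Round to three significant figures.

V_out ≈ 8.71 mV

First combine the lower leg with the load: R2 ‖ R_L = 4.394 Ω.
Voltage divider with the loaded lower leg: V_out = 28.4 × 4.394/(9.93 + 4.394) = 28.4 × 0.3067 = 8.711 mV.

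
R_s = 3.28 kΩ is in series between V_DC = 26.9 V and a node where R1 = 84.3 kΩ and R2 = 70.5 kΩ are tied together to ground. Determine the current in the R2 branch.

Parallel bank: R_p = 1/(1/84.3 + 1/70.5) = 38.39 kΩ.
V_A by voltage divider: V_A = 26.9 × 38.39/(3.28 + 38.39) = 24.78 V.
Branch current I = V_A/R2 = 24.78/70.5 = 0.3515 mA.

I ≈ 0.352 mA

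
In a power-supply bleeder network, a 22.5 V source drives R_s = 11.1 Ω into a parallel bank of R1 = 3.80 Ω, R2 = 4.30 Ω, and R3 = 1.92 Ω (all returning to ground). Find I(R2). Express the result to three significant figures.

Equivalent of the parallel group: R_p = 0.9837 Ω.
V_A by voltage divider: V_A = 22.5 × 0.9837/(11.1 + 0.9837) = 1.832 V.
I(R2) = V_A / R2 = 1.832/4.30 = 0.4260 A.

I ≈ 0.426 A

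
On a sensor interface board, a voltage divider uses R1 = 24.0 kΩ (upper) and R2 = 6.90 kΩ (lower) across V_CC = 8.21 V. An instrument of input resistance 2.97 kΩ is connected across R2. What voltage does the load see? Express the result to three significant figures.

R2 ‖ R_L = (6.90 × 2.97)/(6.90 + 2.97) = 2.076 kΩ.
Voltage divider with the loaded lower leg: V_out = 8.21 × 2.076/(24.0 + 2.076) = 8.21 × 0.07962 = 0.6537 V.

V_out ≈ 0.654 V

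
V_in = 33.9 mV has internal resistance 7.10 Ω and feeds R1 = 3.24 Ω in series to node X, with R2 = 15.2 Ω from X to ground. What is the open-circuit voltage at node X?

V_th ≈ 20.2 mV

R1' = 7.10 + 3.24 = 10.34 Ω (source resistance + R1).
Open-circuit (no load on X): V_th = V_in · R2/(R1' + R2) = 33.9 × 15.2/(10.34 + 15.2) = 20.18 mV.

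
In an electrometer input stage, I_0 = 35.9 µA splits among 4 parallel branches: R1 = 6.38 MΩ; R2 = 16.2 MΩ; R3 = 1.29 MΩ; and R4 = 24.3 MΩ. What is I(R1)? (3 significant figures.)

ΣG = 1/6.38 + 1/16.2 + 1/1.29 + 1/24.3 = 1.035.
By the current-divider rule, I = I_0 · G_k/ΣG = 35.9 × 0.1515 = 5.438 µA.

I ≈ 5.44 µA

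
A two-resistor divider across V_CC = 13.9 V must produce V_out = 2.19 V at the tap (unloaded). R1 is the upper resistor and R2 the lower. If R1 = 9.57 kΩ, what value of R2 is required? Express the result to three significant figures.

R2 ≈ 1.79 kΩ

Required fraction k = V_out/V_CC = 0.1576.
So R2 = R1 · V_out/(V_CC − V_out) = 9.57 × 2.19/(13.9 − 2.19) = 9.57 × 0.1870 = 1.790 kΩ.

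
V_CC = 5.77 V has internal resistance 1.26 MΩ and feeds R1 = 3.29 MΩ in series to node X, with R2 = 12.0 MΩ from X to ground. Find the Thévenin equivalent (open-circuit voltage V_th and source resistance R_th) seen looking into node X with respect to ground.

V_th ≈ 4.18 V, R_th ≈ 3.30 MΩ

R1' = 1.26 + 3.29 = 4.550 MΩ (source resistance + R1).
Open-circuit (no load on X): V_th = V_CC · R2/(R1' + R2) = 5.77 × 12.0/(4.550 + 12.0) = 4.184 V.
Looking into X with the source shorted: R_th = R1'·R2/(R1'+R2) = 4.550 × 12.0/16.55 = 3.299 MΩ.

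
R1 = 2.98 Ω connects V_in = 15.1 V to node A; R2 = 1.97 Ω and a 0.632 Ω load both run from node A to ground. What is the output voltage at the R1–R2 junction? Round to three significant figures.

V_out ≈ 2.09 V

R2 ‖ R_L = (1.97 × 0.632)/(1.97 + 0.632) = 0.4785 Ω.
Now apply the divider: V_out = 15.1 × 0.1384 = 2.089 V.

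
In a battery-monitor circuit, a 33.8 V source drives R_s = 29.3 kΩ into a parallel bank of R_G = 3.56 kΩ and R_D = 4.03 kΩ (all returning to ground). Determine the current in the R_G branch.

Parallel bank: R_p = 1/(1/3.56 + 1/4.03) = 1.890 kΩ.
V_A = 33.8 × 1.890/31.19 = 2.048 V.
Branch current I = V_A/R_G = 2.048/3.56 = 0.5754 mA.
(Equivalently: I_total = 1.084 mA, then current-divider fraction G_k/ΣG = 0.5310.)

I ≈ 0.575 mA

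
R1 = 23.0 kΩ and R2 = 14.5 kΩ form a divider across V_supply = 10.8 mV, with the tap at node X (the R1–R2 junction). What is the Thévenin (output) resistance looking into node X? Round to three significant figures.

R_th ≈ 8.89 kΩ

Looking into X with the source shorted: R_th = R1·R2/(R1+R2) = 23.00 × 14.5/37.50 = 8.893 kΩ.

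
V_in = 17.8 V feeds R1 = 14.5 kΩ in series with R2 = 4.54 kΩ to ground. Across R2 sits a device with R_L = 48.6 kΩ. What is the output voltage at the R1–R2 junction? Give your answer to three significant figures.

V_out ≈ 3.96 V

R2 ‖ R_L = (4.54 × 48.6)/(4.54 + 48.6) = 4.152 kΩ.
Then V_out = V_in · R2'/(R1 + R2') = 17.8 × 4.152/18.65 = 3.962 V.
(Unloaded it would be 4.24 V; the load pulls it down.)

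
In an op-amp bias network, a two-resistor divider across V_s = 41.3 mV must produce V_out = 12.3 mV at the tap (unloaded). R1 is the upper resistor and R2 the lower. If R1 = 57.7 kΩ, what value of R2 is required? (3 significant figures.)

The divider ratio is R2/(R1+R2) = 12.3/41.3 = 0.2978.
So R2 = R1 · V_out/(V_s − V_out) = 57.7 × 12.3/(41.3 − 12.3) = 57.7 × 0.4241 = 24.47 kΩ.

R2 ≈ 24.5 kΩ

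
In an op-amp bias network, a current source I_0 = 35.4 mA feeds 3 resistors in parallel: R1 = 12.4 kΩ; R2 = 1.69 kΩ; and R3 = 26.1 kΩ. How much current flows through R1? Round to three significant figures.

I ≈ 4.02 mA

ΣG = 1/12.4 + 1/1.69 + 1/26.1 = 0.7107.
R1 takes the fraction G_k/ΣG = 0.08065/0.7107 = 0.1135, so I = 35.4 × 0.1135 = 4.017 mA.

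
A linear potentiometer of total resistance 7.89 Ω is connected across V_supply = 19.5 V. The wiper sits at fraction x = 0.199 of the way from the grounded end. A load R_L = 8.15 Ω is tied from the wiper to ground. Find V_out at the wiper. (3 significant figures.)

V_out ≈ 3.36 V

The pot divides into 6.320 Ω above the wiper and 1.570 Ω below.
Lower segment in parallel with the load: 1.570 ‖ 8.15 = 1.316 Ω.
V_out = 19.5 × 1.316/(6.320 + 1.316) = 3.362 V.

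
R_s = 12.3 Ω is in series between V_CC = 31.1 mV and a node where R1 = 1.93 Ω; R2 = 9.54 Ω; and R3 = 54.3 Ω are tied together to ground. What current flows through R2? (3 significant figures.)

Equivalent of the parallel group: R_p = 1.559 Ω.
V_A by voltage divider: V_A = 31.1 × 1.559/(12.3 + 1.559) = 3.499 mV.
Branch current I = V_A/R2 = 3.499/9.54 = 0.3667 mA.

I ≈ 0.367 mA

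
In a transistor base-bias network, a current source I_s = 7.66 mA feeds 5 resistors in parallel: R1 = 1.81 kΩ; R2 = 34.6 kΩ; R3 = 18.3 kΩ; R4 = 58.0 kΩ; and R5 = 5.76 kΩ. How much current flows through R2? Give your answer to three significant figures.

I ≈ 0.268 mA

Total conductance ΣG = 1/1.81 + 1/34.6 + 1/18.3 + 1/58.0 + 1/5.76 = 0.8269 (units of 1/kΩ).
R2 takes the fraction G_k/ΣG = 0.02890/0.8269 = 0.03495, so I = 7.66 × 0.03495 = 0.2677 mA.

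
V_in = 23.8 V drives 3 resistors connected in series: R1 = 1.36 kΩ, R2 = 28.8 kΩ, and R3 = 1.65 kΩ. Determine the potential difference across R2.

Series total: ΣR = 1.36 + 28.8 + 1.65 = 31.81 kΩ.
By the voltage-divider rule, V = 23.8 × 28.80/31.81 = 21.55 V.

V ≈ 21.5 V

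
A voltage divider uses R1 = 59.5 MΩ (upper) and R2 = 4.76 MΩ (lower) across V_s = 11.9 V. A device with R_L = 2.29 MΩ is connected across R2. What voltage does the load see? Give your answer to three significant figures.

V_out ≈ 0.301 V

First combine the lower leg with the load: R2 ‖ R_L = 1.546 MΩ.
Now apply the divider: V_out = 11.9 × 0.02533 = 0.3014 V.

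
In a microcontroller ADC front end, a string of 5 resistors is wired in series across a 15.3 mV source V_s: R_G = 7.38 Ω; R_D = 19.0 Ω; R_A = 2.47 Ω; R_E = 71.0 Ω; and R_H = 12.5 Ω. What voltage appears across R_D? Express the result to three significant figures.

Series total: ΣR = 7.38 + 19.0 + 2.47 + 71.0 + 12.5 = 112.3 Ω.
Voltage divider: V = V_s · (19.00 / 112.3) = 15.3 × 0.1691 = 2.587 mV.

V ≈ 2.59 mV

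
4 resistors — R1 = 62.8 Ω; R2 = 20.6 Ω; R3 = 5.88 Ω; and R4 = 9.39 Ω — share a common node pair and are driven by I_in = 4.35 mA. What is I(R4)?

ΣG = 1/62.8 + 1/20.6 + 1/5.88 + 1/9.39 = 0.3410.
By the current-divider rule, I = I_in · G_k/ΣG = 4.35 × 0.3123 = 1.358 mA.

I ≈ 1.36 mA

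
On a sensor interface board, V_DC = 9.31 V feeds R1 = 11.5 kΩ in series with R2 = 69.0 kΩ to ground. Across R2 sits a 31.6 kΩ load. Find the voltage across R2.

The load sits in parallel with R2, giving an effective lower resistance R2' = R2·R_L/(R2+R_L) = 21.67 kΩ.
Voltage divider with the loaded lower leg: V_out = 9.31 × 21.67/(11.5 + 21.67) = 9.31 × 0.6533 = 6.083 V.

V_out ≈ 6.08 V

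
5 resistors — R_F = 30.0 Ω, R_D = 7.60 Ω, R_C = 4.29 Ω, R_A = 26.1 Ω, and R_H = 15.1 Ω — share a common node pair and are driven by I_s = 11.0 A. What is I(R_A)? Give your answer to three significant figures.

I ≈ 0.839 A

Total conductance ΣG = 1/30.0 + 1/7.60 + 1/4.29 + 1/26.1 + 1/15.1 = 0.5026 (units of 1/Ω).
By the current-divider rule, I = I_s · G_k/ΣG = 11.0 × 0.07624 = 0.8386 A.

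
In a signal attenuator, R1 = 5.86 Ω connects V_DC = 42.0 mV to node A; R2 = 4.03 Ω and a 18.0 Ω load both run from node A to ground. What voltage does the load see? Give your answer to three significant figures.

V_out ≈ 15.1 mV

First combine the lower leg with the load: R2 ‖ R_L = 3.293 Ω.
Voltage divider with the loaded lower leg: V_out = 42.0 × 3.293/(5.86 + 3.293) = 42.0 × 0.3598 = 15.11 mV.
(Unloaded it would be 17.1 mV; the load pulls it down.)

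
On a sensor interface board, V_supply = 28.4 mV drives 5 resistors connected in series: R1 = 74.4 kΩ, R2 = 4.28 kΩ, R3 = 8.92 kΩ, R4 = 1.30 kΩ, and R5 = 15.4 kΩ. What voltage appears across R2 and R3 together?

V ≈ 3.59 mV

ΣR = 74.4 + 4.28 + 8.92 + 1.30 + 15.4 = 104.3 kΩ.
R_{R2..R3} = 4.28 + 8.92 = 13.20 kΩ.
V = V_supply · R/ΣR = 28.4 × 0.1266 = 3.594 mV.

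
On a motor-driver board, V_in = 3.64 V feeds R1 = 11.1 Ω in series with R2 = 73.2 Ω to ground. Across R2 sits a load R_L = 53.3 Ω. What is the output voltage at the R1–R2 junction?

R2 ‖ R_L = (73.2 × 53.3)/(73.2 + 53.3) = 30.84 Ω.
Now apply the divider: V_out = 3.64 × 0.7354 = 2.677 V.

V_out ≈ 2.68 V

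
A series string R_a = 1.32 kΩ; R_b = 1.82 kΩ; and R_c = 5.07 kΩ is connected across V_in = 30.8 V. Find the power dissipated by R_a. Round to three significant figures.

The common current is I = 30.8/8.210 = 3.752 mA.
P = I²R = 14.07 × 1.32 = 18.58 mW.

P ≈ 18.6 mW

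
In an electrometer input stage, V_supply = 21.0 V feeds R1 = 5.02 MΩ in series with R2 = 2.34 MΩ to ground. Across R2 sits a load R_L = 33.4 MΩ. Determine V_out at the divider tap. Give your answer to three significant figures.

The load sits in parallel with R2, giving an effective lower resistance R2' = R2·R_L/(R2+R_L) = 2.187 MΩ.
Now apply the divider: V_out = 21.0 × 0.3034 = 6.372 V.
(Unloaded it would be 6.68 V; the load pulls it down.)

V_out ≈ 6.37 V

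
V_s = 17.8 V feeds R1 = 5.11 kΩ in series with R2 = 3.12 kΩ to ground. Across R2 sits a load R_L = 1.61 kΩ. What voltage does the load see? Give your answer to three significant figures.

V_out ≈ 3.06 V

The load sits in parallel with R2, giving an effective lower resistance R2' = R2·R_L/(R2+R_L) = 1.062 kΩ.
Voltage divider with the loaded lower leg: V_out = 17.8 × 1.062/(5.11 + 1.062) = 17.8 × 0.1721 = 3.063 V.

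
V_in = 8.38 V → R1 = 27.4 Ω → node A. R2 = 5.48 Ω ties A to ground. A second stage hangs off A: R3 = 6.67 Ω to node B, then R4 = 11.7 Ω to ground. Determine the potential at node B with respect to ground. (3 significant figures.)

Looking into the second stage from A: R3 + R4 = 18.37 Ω appears in parallel with R2.
Effective lower resistance at A: R2 ‖ 18.37 = 4.221 Ω.
V_A = 8.38 × 4.221/(27.4 + 4.221) = 1.119 V.
Then the unloaded second divider: V_B = V_A × R4/(R3+R4) = 1.119 × 0.6369 = 0.7124 V.

V_B ≈ 0.712 V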